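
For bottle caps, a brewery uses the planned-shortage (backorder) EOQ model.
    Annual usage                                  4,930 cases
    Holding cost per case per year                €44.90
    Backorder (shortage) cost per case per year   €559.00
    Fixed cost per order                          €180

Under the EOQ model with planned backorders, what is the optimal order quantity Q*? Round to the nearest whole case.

207 cases

Basic EOQ = √(2·4,930·180/44.9) = 198.816
Backorder adjustment √((H+b)/b) = √((44.9+559)/559) = 1.0394
Q* = 198.816 × 1.0394 ≈ 206.65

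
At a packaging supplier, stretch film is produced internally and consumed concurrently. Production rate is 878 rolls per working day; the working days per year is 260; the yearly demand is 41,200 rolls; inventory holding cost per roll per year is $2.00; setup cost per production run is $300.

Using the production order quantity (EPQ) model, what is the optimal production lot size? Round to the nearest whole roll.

3,884 rolls

Daily demand d = 41,200/260 = 158.462; p = 878; 1 − d/p = 0.81952
EPQ = √(2DS / (H(1 − d/p)))
    = √(2 × 41,200 × 300 / (2 × 0.81952)) ≈ 3,883.56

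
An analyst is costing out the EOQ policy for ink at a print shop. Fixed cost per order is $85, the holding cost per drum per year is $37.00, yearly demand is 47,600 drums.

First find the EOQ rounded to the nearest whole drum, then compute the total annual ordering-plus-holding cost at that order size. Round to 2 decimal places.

Q* = √(2·D·S / H) = √(2·47,600·85 / 37) = √218,702.7 ≈ 467.66 → Q = 468 drums
Orders/yr = 47,600/468 = 101.709; ordering cost = 101.709 × $85 = $8,645.30
Average inventory = 468/2 = 234; holding cost = 234 × $37 = $8,658.00
Total = $8,645.30 + $8,658.00 = $17,303.30

$17,303.30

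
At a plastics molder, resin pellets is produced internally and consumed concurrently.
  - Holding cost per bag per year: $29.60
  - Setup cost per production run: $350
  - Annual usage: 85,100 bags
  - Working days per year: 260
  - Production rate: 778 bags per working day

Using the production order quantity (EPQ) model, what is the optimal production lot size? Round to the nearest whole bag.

Daily demand d = 85,100/260 = 327.308; p = 778; 1 − d/p = 0.57930
EPQ = √(2DS / (H(1 − d/p)))
    = √(2 × 85,100 × 350 / (29.6 × 0.57930)) ≈ 1,863.88

1,864 bags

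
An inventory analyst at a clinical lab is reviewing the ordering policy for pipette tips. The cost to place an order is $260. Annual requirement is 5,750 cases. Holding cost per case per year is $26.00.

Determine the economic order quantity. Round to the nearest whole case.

339 cases

Optimal lot size Q* = (2 × 5,750 × $260 / $26)^½ ≈ 339.12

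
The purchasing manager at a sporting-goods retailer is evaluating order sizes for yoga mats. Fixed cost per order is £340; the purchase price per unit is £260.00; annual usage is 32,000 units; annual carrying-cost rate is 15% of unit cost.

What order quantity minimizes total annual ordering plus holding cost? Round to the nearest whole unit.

Carrying cost H = £260 × 15% = £39.0000/unit/yr
Q* = √(2·D·S / H) = √(2·32,000·340 / 39) = √557,948.7 ≈ 746.96

747 units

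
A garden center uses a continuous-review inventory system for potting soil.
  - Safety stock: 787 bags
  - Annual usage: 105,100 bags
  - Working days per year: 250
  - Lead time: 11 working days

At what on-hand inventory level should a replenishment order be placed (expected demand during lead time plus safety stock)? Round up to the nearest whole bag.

Daily demand d = 105,100 / 250 = 420.400 bags/day
Demand during lead time = 420.400 × 11 = 4,624.40
Reorder point = 4,624.40 + 787 = 5,411.40 → round up

5,412 bags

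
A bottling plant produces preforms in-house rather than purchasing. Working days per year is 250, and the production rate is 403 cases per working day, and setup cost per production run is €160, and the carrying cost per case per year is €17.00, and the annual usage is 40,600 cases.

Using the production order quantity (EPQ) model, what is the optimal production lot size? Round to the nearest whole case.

1,131 cases

d = 40,600/250 = 162.4000 cases/day;  effective holding cost H(1 − d/p) = 17·(1 − 162.4000/403) = 10.14938
Q* = √(2DS / H_eff) = √(2·40,600·160 / 10.14938) ≈ 1,131.41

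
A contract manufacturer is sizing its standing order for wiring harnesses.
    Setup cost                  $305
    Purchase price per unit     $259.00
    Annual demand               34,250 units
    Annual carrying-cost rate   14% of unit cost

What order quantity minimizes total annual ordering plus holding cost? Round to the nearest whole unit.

Carrying cost H = $259 × 14% = $36.2600/unit/yr
Optimal lot size Q* = (2 × 34,250 × $305 / $36.26)^½ ≈ 759.07

759 units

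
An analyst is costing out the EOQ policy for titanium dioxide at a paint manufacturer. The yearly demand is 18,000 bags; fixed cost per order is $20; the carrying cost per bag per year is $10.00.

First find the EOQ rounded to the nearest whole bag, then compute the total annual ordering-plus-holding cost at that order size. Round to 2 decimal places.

$2,683.28

2DS/H = 2·18,000·20/10 = 72,000.00
EOQ = √72,000.00 ≈ 268.33 → Q = 268 bags
Ordering: D/Q × S = 18,000/268 × $20 = $1,343.28
Holding:  Q/2 × H = 268/2 × $10 = $1,340.00
Total = $1,343.28 + $1,340.00 = $2,683.28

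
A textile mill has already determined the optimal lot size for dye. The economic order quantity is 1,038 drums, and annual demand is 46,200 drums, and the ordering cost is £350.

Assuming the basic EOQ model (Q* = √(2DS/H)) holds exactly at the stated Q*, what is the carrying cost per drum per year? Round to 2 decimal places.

Since Q* = (2DS/H)^½, squaring gives Q*²·H = 2DS.
H = 2DS / Q² = 2 × 46,200 × 350 / 1,038² = 30.0155

£30.02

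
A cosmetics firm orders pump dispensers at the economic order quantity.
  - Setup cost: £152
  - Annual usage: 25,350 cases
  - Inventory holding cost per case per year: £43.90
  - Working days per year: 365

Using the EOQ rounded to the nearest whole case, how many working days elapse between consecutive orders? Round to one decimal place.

6.0 days

2DS/H = 2·25,350·152/43.9 = 175,544.42
EOQ = √175,544.42 ≈ 418.98 → Q = 419 cases
Days between orders = 365 / (D/Q) = 365 / 60.501 ≈ 6.033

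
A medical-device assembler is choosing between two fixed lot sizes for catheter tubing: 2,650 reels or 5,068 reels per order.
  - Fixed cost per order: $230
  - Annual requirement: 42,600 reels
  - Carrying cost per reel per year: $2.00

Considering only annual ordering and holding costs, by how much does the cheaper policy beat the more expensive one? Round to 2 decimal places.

For each Q, cost = (D/Q)·S + (Q/2)·H.
TC(2,650) = (42,600/2,650)×230 + (2,650/2)×2 = $6,347.36
TC(5,068) = (42,600/5,068)×230 + (5,068/2)×2 = $7,001.31
|ΔTC| = |$6,347.36 − $7,001.31| = $653.95

$653.95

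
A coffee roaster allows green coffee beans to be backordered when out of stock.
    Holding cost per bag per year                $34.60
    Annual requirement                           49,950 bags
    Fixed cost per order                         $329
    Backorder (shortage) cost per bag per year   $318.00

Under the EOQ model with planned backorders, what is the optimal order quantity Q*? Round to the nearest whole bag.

1,026 bags

Basic EOQ = √(2·49,950·329/34.6) = 974.636
Backorder adjustment √((H+b)/b) = √((34.6+318)/318) = 1.0530
Q* = 974.636 × 1.0530 ≈ 1,026.29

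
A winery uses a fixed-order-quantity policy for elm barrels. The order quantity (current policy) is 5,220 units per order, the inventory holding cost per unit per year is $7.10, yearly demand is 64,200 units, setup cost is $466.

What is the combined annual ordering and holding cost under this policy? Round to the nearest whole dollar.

Orders/yr = 64,200/5,220 = 12.299; ordering cost = 12.299 × $466 = $5,731.26
Average inventory = 5,220/2 = 2610; holding cost = 2610 × $7.1 = $18,531.00
Total = $5,731.26 + $18,531.00 = $24,262.26

$24,262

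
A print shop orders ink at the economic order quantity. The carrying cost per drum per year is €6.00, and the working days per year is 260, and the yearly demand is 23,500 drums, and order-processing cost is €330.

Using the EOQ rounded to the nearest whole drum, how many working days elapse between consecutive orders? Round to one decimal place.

Optimal lot size Q* = (2 × 23,500 × €330 / €6)^½ ≈ 1,607.79 → Q = 1,608 drums
T = Q/D × 260 days = 1,608/23,500 × 260 = 17.791 days

17.8 days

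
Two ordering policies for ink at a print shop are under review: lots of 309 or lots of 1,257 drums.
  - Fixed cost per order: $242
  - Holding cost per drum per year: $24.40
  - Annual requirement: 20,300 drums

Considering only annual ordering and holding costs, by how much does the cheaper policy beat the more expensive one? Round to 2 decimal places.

Annual cost at Q: ordering D·S/Q plus holding Q·H/2.
TC(309) = (20,300/309)×242 + (309/2)×24.4 = $19,668.18
TC(1,257) = (20,300/1,257)×242 + (1,257/2)×24.4 = $19,243.59
|ΔTC| = |$19,668.18 − $19,243.59| = $424.59

$424.59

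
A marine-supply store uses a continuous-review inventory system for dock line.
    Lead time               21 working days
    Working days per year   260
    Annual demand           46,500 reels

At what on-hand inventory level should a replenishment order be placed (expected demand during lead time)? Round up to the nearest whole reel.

Daily demand d = 46,500 / 260 = 178.846 reels/day
Demand during lead time = 178.846 × 21 = 3,755.77
Reorder point = 3,755.77 → round up

3,756 reels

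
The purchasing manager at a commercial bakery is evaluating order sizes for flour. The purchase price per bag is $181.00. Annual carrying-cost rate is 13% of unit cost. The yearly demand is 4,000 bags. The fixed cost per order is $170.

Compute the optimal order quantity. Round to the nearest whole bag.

Holding cost per bag per year: H = 13% × $181 = $23.5300
Q* = √(2·D·S / H) = √(2·4,000·170 / 23.53) = √57,798.6 ≈ 240.41

240 bags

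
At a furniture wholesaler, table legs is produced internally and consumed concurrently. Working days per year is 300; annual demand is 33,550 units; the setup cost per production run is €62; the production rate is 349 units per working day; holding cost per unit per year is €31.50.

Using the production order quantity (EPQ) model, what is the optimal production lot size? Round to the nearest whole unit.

441 units

d = 33,550/300 = 111.8333 units/day;  effective holding cost H(1 − d/p) = 31.5·(1 − 111.8333/349) = 21.40616
Q* = √(2DS / H_eff) = √(2·33,550·62 / 21.40616) ≈ 440.85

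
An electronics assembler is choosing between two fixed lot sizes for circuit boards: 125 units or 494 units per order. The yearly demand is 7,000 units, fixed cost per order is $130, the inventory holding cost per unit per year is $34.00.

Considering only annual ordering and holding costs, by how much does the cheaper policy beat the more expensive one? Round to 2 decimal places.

$835.11

Annual cost at Q: ordering D·S/Q plus holding Q·H/2.
TC(125) = (7,000/125)×130 + (125/2)×34 = $9,405.00
TC(494) = (7,000/494)×130 + (494/2)×34 = $10,240.11
|ΔTC| = |$9,405.00 − $10,240.11| = $835.11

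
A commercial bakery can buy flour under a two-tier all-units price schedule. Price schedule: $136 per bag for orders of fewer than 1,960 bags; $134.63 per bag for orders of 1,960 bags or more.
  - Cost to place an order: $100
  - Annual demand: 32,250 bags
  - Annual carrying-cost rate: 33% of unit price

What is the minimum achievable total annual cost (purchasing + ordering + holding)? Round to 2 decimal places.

$4,387,002.25

H₁ = 33%×$136 = $44.8800;  H₂ = 33%×$134.63 = $44.4279
EOQ₁ = √(2×32,250×100/44.8800) = 379.10  (< 1,960, feasible at tier 1)
EOQ₂ = √(2×32,250×100/44.4279) = 381.02  (< 1,960 → use Q = 1,960 at tier-2 price)
TC(tier 1 (EOQ₁), Q≈379.1) = $4,403,013.99
TC(tier 2, Q≈1,960.0) = $4,387,002.25
Minimum at tier 2: $4,387,002.25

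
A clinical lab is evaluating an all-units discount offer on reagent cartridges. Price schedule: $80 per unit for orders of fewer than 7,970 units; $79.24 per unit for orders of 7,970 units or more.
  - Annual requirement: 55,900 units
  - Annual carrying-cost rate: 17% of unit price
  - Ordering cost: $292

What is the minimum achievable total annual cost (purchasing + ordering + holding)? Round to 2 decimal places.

$4,485,245.17

H₁ = 17%×$80 = $13.6000;  H₂ = 17%×$79.24 = $13.4708
EOQ₁ = √(2×55,900×292/13.6000) = 1,549.33  (< 7,970, feasible at tier 1)
EOQ₂ = √(2×55,900×292/13.4708) = 1,556.74  (< 7,970 → use Q = 7,970 at tier-2 price)
TC(tier 1 (EOQ₁), Q≈1,549.3) = $4,493,070.84
TC(tier 2, Q≈7,970.0) = $4,485,245.17
Minimum at tier 2: $4,485,245.17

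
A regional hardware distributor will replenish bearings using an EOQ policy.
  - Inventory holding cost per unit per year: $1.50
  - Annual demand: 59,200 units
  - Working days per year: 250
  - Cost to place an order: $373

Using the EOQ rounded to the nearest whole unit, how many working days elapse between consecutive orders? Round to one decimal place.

Q* = √(2·D·S / H) = √(2·59,200·373 / 1.5) = √29,442,133.3 ≈ 5,426.06 → Q = 5,426 units
Cycle time = (working days × Q)/D = (250 × 5,426) / 59,200 = 22.914 days

22.9 days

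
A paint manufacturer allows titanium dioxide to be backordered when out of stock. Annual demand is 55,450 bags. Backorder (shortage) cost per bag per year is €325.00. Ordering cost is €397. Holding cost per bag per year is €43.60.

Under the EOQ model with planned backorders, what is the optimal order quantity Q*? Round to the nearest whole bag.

Q* = √(2DS/H) · √((H + b)/b)
   = √(2 × 55,450 × 397 / 43.6) · √((43.6 + 325) / 325)
   = 1,004.888 × 1.0650 ≈ 1,070.17

1,070 bags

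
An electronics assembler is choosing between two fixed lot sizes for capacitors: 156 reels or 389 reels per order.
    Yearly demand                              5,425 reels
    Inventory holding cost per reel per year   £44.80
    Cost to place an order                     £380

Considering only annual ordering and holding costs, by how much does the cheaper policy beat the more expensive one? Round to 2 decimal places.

£2,696.06

For each Q, cost = (D/Q)·S + (Q/2)·H.
TC(156) = (5,425/156)×380 + (156/2)×44.8 = £16,709.14
TC(389) = (5,425/389)×380 + (389/2)×44.8 = £14,013.09
Lots of 389 are cheaper by £2,696.06.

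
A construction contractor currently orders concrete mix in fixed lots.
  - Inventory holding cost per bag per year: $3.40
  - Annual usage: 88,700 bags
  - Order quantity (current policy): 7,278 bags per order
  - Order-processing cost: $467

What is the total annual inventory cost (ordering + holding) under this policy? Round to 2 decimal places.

$18,064.12

Orders/yr = 88,700/7,278 = 12.187; ordering cost = 12.187 × $467 = $5,691.52
Average inventory = 7,278/2 = 3639; holding cost = 3639 × $3.4 = $12,372.60
Total = $5,691.52 + $12,372.60 = $18,064.12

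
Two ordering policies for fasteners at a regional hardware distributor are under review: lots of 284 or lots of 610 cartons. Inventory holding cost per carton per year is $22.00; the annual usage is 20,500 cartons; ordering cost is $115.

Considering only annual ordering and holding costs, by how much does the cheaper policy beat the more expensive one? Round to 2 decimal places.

$850.30

For each Q, cost = (D/Q)·S + (Q/2)·H.
TC(284) = (20,500/284)×115 + (284/2)×22 = $11,425.06
TC(610) = (20,500/610)×115 + (610/2)×22 = $10,574.75
Cheaper: Q = 610.  Difference = $850.30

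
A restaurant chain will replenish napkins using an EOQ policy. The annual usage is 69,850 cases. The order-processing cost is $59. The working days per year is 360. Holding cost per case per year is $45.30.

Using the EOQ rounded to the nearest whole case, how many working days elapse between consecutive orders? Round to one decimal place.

2.2 days

2DS/H = 2·69,850·59/45.3 = 181,949.23
EOQ = √181,949.23 ≈ 426.56 → Q = 427 cases
Cycle time = (working days × Q)/D = (360 × 427) / 69,850 = 2.201 days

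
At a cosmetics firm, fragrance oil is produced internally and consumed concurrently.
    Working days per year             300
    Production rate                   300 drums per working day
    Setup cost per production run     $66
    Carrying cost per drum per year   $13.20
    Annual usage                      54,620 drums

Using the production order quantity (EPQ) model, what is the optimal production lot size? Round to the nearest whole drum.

d = 54,620/300 = 182.0667 drums/day;  effective holding cost H(1 − d/p) = 13.2·(1 − 182.0667/300) = 5.18907
Q* = √(2DS / H_eff) = √(2·54,620·66 / 5.18907) ≈ 1,178.74

1,179 drums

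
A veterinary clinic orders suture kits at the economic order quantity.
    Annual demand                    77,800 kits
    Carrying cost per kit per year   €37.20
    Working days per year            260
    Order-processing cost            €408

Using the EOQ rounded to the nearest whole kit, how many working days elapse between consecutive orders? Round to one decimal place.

4.4 days

Q* = √(2·D·S / H) = √(2·77,800·408 / 37.2) = √1,706,580.6 ≈ 1,306.36 → Q = 1,306 kits
Cycle time = (working days × Q)/D = (260 × 1,306) / 77,800 = 4.365 days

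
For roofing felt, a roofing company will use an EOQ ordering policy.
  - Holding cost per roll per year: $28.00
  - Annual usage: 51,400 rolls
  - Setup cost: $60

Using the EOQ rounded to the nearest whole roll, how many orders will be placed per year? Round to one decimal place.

109.6 orders per year

2DS/H = 2·51,400·60/28 = 220,285.71
EOQ = √220,285.71 ≈ 469.35 → Q = 469
Orders per year = D/Q = 51,400 / 469 = 109.595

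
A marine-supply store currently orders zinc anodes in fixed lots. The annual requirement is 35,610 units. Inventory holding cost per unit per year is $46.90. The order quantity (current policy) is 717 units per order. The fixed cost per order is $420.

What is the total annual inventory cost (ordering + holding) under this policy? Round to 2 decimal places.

$37,673.06

Annual ordering cost = (D/Q)·S = (35,610/717) × 420 = $20,859.41
Annual holding cost  = (Q/2)·H = (717/2) × 46.9 = $16,813.65
Total = $20,859.41 + $16,813.65 = $37,673.06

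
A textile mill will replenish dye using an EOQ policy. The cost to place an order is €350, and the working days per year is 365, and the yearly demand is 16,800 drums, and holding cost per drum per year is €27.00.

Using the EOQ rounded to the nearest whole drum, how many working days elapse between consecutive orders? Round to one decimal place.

Optimal lot size Q* = (2 × 16,800 × €350 / €27)^½ ≈ 659.97 → Q = 660 drums
Days between orders = 365 / (D/Q) = 365 / 25.455 ≈ 14.339

14.3 days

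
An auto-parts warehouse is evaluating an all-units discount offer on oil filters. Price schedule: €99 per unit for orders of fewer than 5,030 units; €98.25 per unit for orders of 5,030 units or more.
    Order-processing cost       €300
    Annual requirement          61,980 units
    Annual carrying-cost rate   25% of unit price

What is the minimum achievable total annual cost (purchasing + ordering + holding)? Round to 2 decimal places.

H₁ = 25%×€99 = €24.7500;  H₂ = 25%×€98.25 = €24.5625
EOQ₁ = √(2×61,980×300/24.7500) = 1,225.78  (< 5,030, feasible at tier 1)
EOQ₂ = √(2×61,980×300/24.5625) = 1,230.45  (< 5,030 → use Q = 5,030 at tier-2 price)
TC(tier 1 (EOQ₁), Q≈1,225.8) = €6,166,358.14
TC(tier 2, Q≈5,030.0) = €6,155,006.31
Minimum at tier 2: €6,155,006.31

€6,155,006.31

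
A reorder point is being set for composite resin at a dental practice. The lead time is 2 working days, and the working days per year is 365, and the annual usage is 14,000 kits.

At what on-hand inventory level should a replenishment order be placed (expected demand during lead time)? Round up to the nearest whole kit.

77 kits

Daily demand d = 14,000 / 365 = 38.356 kits/day
Demand during lead time = 38.356 × 2 = 76.71
Reorder point = 76.71 → round up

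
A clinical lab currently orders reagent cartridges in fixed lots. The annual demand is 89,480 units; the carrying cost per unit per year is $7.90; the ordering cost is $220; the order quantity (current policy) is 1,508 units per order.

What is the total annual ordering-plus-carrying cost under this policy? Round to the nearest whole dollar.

$19,011

Orders/yr = 89,480/1,508 = 59.337; ordering cost = 59.337 × $220 = $13,054.11
Average inventory = 1,508/2 = 754; holding cost = 754 × $7.9 = $5,956.60
Total = $13,054.11 + $5,956.60 = $19,010.71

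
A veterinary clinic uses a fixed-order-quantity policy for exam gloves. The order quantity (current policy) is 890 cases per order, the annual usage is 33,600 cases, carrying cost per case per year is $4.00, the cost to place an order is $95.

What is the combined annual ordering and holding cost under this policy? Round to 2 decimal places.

Ordering: D/Q × S = 33,600/890 × $95 = $3,586.52
Holding:  Q/2 × H = 890/2 × $4 = $1,780.00
Total = $3,586.52 + $1,780.00 = $5,366.52

$5,366.52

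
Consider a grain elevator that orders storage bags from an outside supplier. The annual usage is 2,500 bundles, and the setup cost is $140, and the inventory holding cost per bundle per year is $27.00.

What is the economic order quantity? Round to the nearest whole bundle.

161 bundles

EOQ = √(2DS/H) = √(2 × 2,500 × 140 / 27)
    = √(25,925.93) ≈ 161.02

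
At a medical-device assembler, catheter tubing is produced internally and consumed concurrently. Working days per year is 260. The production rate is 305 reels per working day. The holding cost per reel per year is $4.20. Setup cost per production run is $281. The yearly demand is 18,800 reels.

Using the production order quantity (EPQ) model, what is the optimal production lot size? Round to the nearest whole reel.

d = 18,800/260 = 72.3077 reels/day;  effective holding cost H(1 − d/p) = 4.2·(1 − 72.3077/305) = 3.20429
Q* = √(2DS / H_eff) = √(2·18,800·281 / 3.20429) ≈ 1,815.86

1,816 reels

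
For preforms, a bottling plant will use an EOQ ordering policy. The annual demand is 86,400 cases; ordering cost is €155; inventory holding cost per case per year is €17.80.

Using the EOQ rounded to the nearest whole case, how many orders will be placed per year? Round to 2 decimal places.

70.42 orders per year

Optimal lot size Q* = (2 × 86,400 × €155 / €17.8)^½ ≈ 1,226.67 → Q = 1,227
N = D/Q = 86,400/1,227 ≈ 70.416 orders/yr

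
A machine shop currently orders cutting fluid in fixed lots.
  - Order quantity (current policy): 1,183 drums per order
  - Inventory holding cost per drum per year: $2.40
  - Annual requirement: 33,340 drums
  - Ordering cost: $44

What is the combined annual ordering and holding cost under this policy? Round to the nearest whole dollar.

Orders/yr = 33,340/1,183 = 28.183; ordering cost = 28.183 × $44 = $1,240.03
Average inventory = 1,183/2 = 591.5; holding cost = 591.5 × $2.4 = $1,419.60
Total = $1,240.03 + $1,419.60 = $2,659.63

$2,660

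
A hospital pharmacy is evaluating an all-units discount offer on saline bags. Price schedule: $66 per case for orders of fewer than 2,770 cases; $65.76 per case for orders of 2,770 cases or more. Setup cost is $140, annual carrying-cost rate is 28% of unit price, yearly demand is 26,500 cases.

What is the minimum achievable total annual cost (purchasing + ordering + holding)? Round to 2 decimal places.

H₁ = 28%×$66 = $18.4800;  H₂ = 28%×$65.76 = $18.4128
EOQ₁ = √(2×26,500×140/18.4800) = 633.65  (< 2,770, feasible at tier 1)
EOQ₂ = √(2×26,500×140/18.4128) = 634.81  (< 2,770 → use Q = 2,770 at tier-2 price)
TC(tier 1 (EOQ₁), Q≈633.7) = $1,760,709.89
TC(tier 2, Q≈2,770.0) = $1,769,481.08
Minimum at tier 1 (EOQ₁): $1,760,709.89

$1,760,709.89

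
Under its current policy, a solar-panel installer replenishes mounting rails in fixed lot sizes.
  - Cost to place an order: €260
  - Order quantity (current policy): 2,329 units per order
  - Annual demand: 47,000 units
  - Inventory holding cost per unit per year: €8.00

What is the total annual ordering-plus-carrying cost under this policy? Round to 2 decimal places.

Orders/yr = 47,000/2,329 = 20.180; ordering cost = 20.180 × €260 = €5,246.89
Average inventory = 2,329/2 = 1164.5; holding cost = 1164.5 × €8 = €9,316.00
Total = €5,246.89 + €9,316.00 = €14,562.89

€14,562.89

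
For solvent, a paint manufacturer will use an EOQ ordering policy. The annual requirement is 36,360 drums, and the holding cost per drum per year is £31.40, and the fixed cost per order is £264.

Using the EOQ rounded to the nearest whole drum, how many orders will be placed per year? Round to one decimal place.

Optimal lot size Q* = (2 × 36,360 × £264 / £31.4)^½ ≈ 781.92 → Q = 782
Orders per year = D/Q = 36,360 / 782 = 46.496

46.5 orders per year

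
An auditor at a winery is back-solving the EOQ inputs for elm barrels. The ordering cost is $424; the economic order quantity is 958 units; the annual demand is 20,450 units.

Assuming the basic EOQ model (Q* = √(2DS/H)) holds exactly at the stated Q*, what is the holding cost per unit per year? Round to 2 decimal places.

$18.90

Since Q* = (2DS/H)^½, squaring gives Q*²·H = 2DS.
H = 2DS / Q² = 2 × 20,450 × 424 / 958² = 18.8955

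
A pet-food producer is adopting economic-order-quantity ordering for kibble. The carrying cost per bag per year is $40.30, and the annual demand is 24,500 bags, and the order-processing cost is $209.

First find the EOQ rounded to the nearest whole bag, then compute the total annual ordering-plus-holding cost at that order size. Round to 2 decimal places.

$20,315.32

EOQ = √(2DS/H) = √(2 × 24,500 × 209 / 40.3)
    = √(254,119.11) ≈ 504.10 → Q = 504 bags
Orders/yr = 24,500/504 = 48.611; ordering cost = 48.611 × $209 = $10,159.72
Average inventory = 504/2 = 252; holding cost = 252 × $40.3 = $10,155.60
Total = $10,159.72 + $10,155.60 = $20,315.32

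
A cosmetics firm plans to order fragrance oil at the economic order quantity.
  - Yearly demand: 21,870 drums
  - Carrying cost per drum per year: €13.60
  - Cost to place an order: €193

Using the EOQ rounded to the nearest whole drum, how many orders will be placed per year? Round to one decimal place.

Q* = √(2·D·S / H) = √(2·21,870·193 / 13.6) = √620,722.1 ≈ 787.86 → Q = 788
Orders per year = D/Q = 21,870 / 788 = 27.754

27.8 orders per year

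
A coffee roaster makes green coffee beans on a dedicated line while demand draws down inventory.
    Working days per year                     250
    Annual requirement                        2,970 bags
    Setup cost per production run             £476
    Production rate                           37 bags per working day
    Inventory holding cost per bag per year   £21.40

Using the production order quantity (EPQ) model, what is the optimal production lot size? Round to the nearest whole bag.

441 bags

d = 2,970/250 = 11.8800 bags/day;  effective holding cost H(1 − d/p) = 21.4·(1 − 11.8800/37) = 14.52886
Q* = √(2DS / H_eff) = √(2·2,970·476 / 14.52886) ≈ 441.14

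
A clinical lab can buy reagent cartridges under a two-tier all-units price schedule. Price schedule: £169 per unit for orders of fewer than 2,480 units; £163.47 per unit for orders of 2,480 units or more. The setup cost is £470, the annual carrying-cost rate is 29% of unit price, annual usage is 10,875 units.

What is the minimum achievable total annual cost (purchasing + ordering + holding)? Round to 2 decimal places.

£1,838,581.05

H₁ = 29%×£169 = £49.0100;  H₂ = 29%×£163.47 = £47.4063
EOQ₁ = √(2×10,875×470/49.0100) = 456.71  (< 2,480, feasible at tier 1)
EOQ₂ = √(2×10,875×470/47.4063) = 464.37  (< 2,480 → use Q = 2,480 at tier-2 price)
TC(tier 1 (EOQ₁), Q≈456.7) = £1,860,258.13
TC(tier 2, Q≈2,480.0) = £1,838,581.05
Minimum at tier 2: £1,838,581.05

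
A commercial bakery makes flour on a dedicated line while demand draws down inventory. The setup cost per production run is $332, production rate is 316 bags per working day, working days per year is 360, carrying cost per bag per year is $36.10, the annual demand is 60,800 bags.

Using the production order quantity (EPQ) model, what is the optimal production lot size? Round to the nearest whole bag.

1,550 bags

Daily demand d = 60,800/360 = 168.889; p = 316; 1 − d/p = 0.46554
EPQ = √(2DS / (H(1 − d/p)))
    = √(2 × 60,800 × 332 / (36.1 × 0.46554)) ≈ 1,549.90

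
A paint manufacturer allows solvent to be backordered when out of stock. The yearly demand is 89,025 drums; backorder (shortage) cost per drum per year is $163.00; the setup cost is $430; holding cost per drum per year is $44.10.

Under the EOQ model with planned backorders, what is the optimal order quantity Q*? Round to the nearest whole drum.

Basic EOQ = √(2·89,025·430/44.1) = 1,317.607
Backorder adjustment √((H+b)/b) = √((44.1+163)/163) = 1.1272
Q* = 1,317.607 × 1.1272 ≈ 1,485.19

1,485 drums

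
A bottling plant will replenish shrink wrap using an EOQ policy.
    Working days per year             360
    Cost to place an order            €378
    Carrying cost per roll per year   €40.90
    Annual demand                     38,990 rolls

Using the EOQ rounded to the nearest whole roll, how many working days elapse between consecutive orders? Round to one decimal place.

Optimal lot size Q* = (2 × 38,990 × €378 / €40.9)^½ ≈ 848.94 → Q = 849 rolls
T = Q/D × 360 days = 849/38,990 × 360 = 7.839 days

7.8 days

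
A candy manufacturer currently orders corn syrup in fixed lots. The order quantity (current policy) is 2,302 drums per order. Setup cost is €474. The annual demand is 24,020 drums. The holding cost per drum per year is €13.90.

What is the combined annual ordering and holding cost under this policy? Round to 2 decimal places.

€20,944.81

Annual ordering cost = (D/Q)·S = (24,020/2,302) × 474 = €4,945.91
Annual holding cost  = (Q/2)·H = (2,302/2) × 13.9 = €15,998.90
Total = €4,945.91 + €15,998.90 = €20,944.81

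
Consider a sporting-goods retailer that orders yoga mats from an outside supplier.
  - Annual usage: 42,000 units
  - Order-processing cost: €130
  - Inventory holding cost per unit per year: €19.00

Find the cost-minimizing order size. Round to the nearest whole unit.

Q* = √(2·D·S / H) = √(2·42,000·130 / 19) = √574,736.8 ≈ 758.11

758 units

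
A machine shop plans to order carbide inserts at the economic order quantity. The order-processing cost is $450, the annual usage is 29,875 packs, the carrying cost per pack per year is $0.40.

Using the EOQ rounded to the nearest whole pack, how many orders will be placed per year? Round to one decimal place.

3.6 orders per year

EOQ = √(2DS/H) = √(2 × 29,875 × 450 / 0.4)
    = √(67,218,750.00) ≈ 8,198.70 → Q = 8,199
Orders per year = D/Q = 29,875 / 8,199 = 3.644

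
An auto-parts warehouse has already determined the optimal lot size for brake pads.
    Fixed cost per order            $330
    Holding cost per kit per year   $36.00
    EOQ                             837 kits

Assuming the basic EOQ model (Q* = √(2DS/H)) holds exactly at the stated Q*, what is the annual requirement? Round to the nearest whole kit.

Since Q* = (2DS/H)^½, squaring gives Q*²·H = 2DS.
D = Q²H / (2S) = 837² × 36 / (2 × 330) = 38,212.85

38,213 kits per year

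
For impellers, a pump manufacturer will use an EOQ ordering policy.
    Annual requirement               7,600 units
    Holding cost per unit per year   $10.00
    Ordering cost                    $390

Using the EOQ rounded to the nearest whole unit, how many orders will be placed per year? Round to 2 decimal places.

2DS/H = 2·7,600·390/10 = 592,800.00
EOQ = √592,800.00 ≈ 769.94 → Q = 770
Orders per year = D/Q = 7,600 / 770 = 9.870

9.87 orders per year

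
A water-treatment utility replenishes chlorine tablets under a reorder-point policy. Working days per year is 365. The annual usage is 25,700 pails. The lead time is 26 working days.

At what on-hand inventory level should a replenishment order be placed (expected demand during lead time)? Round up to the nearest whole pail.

Daily demand d = 25,700 / 365 = 70.411 pails/day
Demand during lead time = 70.411 × 26 = 1,830.68
Reorder point = 1,830.68 → round up

1,831 pails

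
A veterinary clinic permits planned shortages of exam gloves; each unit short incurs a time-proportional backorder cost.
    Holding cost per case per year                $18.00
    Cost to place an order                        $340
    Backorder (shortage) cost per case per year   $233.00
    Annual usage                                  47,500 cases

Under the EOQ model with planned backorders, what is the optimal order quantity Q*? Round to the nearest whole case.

Basic EOQ = √(2·47,500·340/18) = 1,339.569
Backorder adjustment √((H+b)/b) = √((18+233)/233) = 1.0379
Q* = 1,339.569 × 1.0379 ≈ 1,390.35

1,390 cases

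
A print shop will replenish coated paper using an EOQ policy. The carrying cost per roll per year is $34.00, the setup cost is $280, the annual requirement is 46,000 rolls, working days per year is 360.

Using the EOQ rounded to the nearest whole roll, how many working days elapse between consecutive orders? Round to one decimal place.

6.8 days

EOQ = √(2DS/H) = √(2 × 46,000 × 280 / 34)
    = √(757,647.06) ≈ 870.43 → Q = 870 rolls
Days between orders = 360 / (D/Q) = 360 / 52.874 ≈ 6.809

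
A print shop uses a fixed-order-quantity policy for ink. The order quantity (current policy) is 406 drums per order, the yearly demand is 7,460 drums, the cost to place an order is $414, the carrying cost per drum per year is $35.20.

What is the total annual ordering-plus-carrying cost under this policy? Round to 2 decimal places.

Orders/yr = 7,460/406 = 18.374; ordering cost = 18.374 × $414 = $7,607.00
Average inventory = 406/2 = 203; holding cost = 203 × $35.2 = $7,145.60
Total = $7,607.00 + $7,145.60 = $14,752.60

$14,752.60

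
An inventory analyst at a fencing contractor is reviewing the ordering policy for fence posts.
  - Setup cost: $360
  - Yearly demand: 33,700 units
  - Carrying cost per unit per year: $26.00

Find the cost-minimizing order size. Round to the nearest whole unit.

Q* = √(2·D·S / H) = √(2·33,700·360 / 26) = √933,230.8 ≈ 966.04

966 units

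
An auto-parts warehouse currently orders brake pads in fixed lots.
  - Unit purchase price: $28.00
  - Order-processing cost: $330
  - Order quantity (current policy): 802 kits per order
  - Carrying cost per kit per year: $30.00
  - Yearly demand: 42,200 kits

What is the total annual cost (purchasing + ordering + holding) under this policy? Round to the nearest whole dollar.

Orders/yr = 42,200/802 = 52.618; ordering cost = 52.618 × $330 = $17,364.09
Average inventory = 802/2 = 401; holding cost = 401 × $30 = $12,030.00
Purchase cost = D·C = 42,200 × 28 = $1,181,600.00
Total = $17,364.09 + $12,030.00 + $1,181,600.00 = $1,210,994.09

$1,210,994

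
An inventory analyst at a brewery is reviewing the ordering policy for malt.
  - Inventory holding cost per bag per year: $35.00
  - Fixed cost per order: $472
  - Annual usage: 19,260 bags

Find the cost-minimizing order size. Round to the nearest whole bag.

Optimal lot size Q* = (2 × 19,260 × $472 / $35)^½ ≈ 720.74

721 bags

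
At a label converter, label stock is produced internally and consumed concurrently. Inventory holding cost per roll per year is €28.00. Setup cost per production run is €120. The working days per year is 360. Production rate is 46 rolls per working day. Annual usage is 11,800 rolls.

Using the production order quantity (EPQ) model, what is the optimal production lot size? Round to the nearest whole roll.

d = 11,800/360 = 32.7778 rolls/day;  effective holding cost H(1 − d/p) = 28·(1 − 32.7778/46) = 8.04831
Q* = √(2DS / H_eff) = √(2·11,800·120 / 8.04831) ≈ 593.19

593 rolls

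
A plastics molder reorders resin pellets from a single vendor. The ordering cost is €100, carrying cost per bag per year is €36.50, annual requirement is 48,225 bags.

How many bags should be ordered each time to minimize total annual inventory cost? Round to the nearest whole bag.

Q* = √(2·D·S / H) = √(2·48,225·100 / 36.5) = √264,246.6 ≈ 514.05

514 bags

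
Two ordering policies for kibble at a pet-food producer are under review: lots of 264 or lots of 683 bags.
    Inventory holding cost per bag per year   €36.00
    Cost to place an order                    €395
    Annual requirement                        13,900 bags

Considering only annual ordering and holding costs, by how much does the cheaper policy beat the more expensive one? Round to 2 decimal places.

€5,216.55

Annual cost at Q: ordering D·S/Q plus holding Q·H/2.
TC(264) = (13,900/264)×395 + (264/2)×36 = €25,549.35
TC(683) = (13,900/683)×395 + (683/2)×36 = €20,332.80
Cheaper: Q = 683.  Difference = €5,216.55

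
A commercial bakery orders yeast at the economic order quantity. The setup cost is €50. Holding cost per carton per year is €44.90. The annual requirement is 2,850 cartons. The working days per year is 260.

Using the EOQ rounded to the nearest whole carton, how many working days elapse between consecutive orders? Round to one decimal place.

7.3 days

2DS/H = 2·2,850·50/44.9 = 6,347.44
EOQ = √6,347.44 ≈ 79.67 → Q = 80 cartons
Days between orders = 260 / (D/Q) = 260 / 35.625 ≈ 7.298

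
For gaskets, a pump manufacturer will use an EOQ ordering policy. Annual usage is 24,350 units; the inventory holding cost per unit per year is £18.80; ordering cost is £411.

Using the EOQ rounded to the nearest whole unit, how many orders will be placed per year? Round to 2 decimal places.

Optimal lot size Q* = (2 × 24,350 × £411 / £18.8)^½ ≈ 1,031.83 → Q = 1,032
Orders per year = D/Q = 24,350 / 1,032 = 23.595

23.59 orders per year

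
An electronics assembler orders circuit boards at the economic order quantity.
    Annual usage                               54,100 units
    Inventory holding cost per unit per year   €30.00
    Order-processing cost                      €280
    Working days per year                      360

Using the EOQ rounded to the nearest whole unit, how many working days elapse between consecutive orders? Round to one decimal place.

6.7 days

EOQ = √(2DS/H) = √(2 × 54,100 × 280 / 30)
    = √(1,009,866.67) ≈ 1,004.92 → Q = 1,005 units
Days between orders = 360 / (D/Q) = 360 / 53.831 ≈ 6.688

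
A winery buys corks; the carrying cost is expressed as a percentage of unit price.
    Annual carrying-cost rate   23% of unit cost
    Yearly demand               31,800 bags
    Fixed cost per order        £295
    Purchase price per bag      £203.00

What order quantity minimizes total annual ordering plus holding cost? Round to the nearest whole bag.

H = i·C = 0.23 × £203 = £46.6900 per bag-year
2DS/H = 2·31,800·295/46.69 = 401,841.94
EOQ = √401,841.94 ≈ 633.91

634 bags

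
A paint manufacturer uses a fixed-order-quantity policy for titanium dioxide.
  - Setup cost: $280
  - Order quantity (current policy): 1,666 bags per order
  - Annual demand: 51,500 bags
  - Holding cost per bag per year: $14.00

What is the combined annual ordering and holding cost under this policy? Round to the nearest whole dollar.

Ordering: D/Q × S = 51,500/1,666 × $280 = $8,655.46
Holding:  Q/2 × H = 1,666/2 × $14 = $11,662.00
Total = $8,655.46 + $11,662.00 = $20,317.46

$20,317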